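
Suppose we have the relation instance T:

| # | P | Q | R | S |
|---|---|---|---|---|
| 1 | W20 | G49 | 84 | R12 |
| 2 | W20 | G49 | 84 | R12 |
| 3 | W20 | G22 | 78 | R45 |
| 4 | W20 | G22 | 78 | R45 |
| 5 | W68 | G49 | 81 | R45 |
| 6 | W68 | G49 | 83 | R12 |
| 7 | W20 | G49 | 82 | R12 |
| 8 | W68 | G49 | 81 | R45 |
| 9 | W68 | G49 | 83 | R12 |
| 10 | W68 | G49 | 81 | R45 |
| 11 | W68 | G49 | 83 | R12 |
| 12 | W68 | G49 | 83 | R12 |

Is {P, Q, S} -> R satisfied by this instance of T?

No

(P=W20, Q=G49, S=R12): rows 1, 2, 7 → R takes values {84, 82} — violation
(P=W20, Q=G22, S=R45): rows 3, 4 → R = 78, 78 ✓
(P=W68, Q=G49, S=R45): rows 5, 8, 10 → R = 81, 81, 81 ✓
(P=W68, Q=G49, S=R12): rows 6, 9, 11, 12 → R = 83, 83, 83, 83 ✓
Two rows agree on {P, Q, S} but differ on R, so {P, Q, S} -> R does not hold.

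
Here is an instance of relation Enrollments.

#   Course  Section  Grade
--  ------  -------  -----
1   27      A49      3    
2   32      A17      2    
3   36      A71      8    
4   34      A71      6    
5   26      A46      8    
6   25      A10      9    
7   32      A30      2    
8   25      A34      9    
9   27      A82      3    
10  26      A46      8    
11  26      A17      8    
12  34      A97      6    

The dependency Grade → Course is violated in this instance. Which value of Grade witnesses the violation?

Grade=3: rows 1, 9 → Course = 27, 27 ✓
Grade=2: rows 2, 7 → Course = 32, 32 ✓
Grade=8: rows 3, 5, 10, 11 → Course takes values {36, 26} — violation
Grade=6: rows 4, 12 → Course = 34, 34 ✓
Grade=9: rows 6, 8 → Course = 25, 25 ✓
The only Grade value with inconsistent Course is Grade=8.

8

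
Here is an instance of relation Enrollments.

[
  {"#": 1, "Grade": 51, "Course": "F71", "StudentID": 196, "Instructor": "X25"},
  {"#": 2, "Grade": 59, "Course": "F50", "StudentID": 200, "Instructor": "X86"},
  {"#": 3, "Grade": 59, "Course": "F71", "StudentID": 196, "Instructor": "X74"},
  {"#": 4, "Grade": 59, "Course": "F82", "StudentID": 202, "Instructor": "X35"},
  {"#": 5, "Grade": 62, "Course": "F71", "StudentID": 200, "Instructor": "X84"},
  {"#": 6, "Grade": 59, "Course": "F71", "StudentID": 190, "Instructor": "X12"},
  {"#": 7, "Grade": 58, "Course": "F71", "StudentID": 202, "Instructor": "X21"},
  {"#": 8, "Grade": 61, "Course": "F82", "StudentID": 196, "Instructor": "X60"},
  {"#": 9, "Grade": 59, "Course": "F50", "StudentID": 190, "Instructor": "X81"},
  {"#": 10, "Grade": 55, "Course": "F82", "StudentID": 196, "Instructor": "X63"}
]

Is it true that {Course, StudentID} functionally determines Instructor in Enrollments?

(Course=F71, StudentID=196): rows 1, 3 → Instructor takes values {X25, X74} — violation
(Course=F50, StudentID=200): row 2 → Instructor = X86 ✓
(Course=F82, StudentID=202): row 4 → Instructor = X35 ✓
(Course=F71, StudentID=200): row 5 → Instructor = X84 ✓
(Course=F71, StudentID=190): row 6 → Instructor = X12 ✓
(Course=F71, StudentID=202): row 7 → Instructor = X21 ✓
(Course=F82, StudentID=196): rows 8, 10 → Instructor takes values {X60, X63} — violation
(Course=F50, StudentID=190): row 9 → Instructor = X81 ✓
Two rows agree on {Course, StudentID} but differ on Instructor, so {Course, StudentID} → Instructor does not hold.

No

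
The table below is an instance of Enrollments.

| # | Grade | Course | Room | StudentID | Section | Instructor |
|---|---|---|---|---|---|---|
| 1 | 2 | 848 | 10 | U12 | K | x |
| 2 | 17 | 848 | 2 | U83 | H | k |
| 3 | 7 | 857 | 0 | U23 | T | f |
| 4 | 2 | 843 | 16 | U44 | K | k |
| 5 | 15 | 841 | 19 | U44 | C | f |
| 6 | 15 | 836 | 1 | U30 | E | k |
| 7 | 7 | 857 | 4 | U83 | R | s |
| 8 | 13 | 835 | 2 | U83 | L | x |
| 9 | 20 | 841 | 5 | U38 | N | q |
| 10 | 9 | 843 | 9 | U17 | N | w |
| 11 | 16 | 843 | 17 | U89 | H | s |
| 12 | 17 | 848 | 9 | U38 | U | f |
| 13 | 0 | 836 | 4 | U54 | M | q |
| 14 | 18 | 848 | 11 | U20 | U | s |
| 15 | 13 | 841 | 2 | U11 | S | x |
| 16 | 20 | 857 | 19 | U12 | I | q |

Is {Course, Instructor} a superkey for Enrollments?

All 16 rows have distinct {Course, Instructor} values, so {Course, Instructor} → (all attributes) holds and {Course, Instructor} is a superkey.

Yes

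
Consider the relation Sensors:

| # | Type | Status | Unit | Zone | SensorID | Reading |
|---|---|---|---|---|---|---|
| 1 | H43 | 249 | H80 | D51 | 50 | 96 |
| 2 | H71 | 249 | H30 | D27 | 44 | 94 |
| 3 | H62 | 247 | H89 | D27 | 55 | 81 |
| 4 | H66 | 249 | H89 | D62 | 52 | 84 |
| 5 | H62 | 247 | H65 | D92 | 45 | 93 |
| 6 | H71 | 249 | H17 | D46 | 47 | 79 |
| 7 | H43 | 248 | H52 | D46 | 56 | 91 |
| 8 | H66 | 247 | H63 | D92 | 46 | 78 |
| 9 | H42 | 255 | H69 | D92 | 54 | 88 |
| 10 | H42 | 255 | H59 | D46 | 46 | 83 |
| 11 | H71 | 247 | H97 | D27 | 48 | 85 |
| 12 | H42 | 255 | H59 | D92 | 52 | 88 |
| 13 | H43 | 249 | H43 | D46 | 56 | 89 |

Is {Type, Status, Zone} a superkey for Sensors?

Rows 9 and 12 have the same {Type, Status, Zone} value (Type=H42, Status=255, Zone=D92) but are distinct tuples, so {Type, Status, Zone} does not determine every attribute — not a superkey.

No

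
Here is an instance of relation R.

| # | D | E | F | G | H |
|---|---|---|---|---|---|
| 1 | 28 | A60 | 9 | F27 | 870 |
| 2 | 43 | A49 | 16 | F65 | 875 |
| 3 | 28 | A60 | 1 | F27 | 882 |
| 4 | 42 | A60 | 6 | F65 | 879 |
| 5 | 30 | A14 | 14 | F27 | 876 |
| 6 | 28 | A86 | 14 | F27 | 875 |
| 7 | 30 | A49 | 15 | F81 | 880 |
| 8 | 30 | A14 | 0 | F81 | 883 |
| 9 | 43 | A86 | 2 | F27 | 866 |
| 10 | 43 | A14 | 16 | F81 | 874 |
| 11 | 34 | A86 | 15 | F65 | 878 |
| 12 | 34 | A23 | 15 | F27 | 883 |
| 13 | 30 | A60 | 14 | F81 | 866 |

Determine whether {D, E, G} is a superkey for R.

Rows 1 and 3 have the same {D, E, G} value (D=28, E=A60, G=F27) but are distinct tuples, so {D, E, G} does not determine every attribute — not a superkey.

No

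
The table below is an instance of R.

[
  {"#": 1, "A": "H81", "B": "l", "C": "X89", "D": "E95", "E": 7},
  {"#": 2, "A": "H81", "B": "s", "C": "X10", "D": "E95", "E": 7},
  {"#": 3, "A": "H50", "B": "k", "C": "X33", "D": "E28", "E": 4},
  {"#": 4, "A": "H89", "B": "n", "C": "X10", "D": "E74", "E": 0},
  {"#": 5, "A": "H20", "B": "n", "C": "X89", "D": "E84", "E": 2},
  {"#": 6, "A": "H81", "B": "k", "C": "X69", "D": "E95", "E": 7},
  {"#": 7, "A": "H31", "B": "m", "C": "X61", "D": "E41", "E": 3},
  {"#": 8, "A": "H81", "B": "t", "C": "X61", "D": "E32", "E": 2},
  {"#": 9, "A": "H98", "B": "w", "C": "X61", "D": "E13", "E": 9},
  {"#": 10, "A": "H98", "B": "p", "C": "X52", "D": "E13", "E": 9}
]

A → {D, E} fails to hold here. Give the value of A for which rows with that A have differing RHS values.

A=H81: rows 1, 2, 6, 8 → {D,E} takes values {(E95, 7), (E32, 2)} — violation
A=H50: row 3 → {D,E} = (E28, 4) ✓
A=H89: row 4 → {D,E} = (E74, 0) ✓
A=H20: row 5 → {D,E} = (E84, 2) ✓
A=H31: row 7 → {D,E} = (E41, 3) ✓
A=H98: rows 9, 10 → {D,E} = (E13, 9), (E13, 9) ✓
The only A value with inconsistent RHS is A=H81.

H81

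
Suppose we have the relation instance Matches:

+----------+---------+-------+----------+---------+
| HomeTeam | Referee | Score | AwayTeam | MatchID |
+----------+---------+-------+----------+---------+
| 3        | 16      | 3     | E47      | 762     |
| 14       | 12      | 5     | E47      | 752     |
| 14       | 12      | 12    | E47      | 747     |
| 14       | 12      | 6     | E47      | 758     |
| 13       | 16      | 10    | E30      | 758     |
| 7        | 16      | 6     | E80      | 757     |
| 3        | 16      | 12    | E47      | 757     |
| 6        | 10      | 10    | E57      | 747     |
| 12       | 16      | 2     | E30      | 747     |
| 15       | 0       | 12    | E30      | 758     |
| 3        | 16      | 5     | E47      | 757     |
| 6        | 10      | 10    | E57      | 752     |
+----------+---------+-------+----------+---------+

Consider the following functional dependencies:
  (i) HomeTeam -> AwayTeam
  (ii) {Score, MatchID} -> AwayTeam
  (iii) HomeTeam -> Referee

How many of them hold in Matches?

3

(i) HomeTeam -> AwayTeam: every LHS value maps to a single RHS value — holds.
(ii) {Score, MatchID} -> AwayTeam: every LHS value maps to a single RHS value — holds.
(iii) HomeTeam -> Referee: every LHS value maps to a single RHS value — holds.
3 of the 3 dependencies hold.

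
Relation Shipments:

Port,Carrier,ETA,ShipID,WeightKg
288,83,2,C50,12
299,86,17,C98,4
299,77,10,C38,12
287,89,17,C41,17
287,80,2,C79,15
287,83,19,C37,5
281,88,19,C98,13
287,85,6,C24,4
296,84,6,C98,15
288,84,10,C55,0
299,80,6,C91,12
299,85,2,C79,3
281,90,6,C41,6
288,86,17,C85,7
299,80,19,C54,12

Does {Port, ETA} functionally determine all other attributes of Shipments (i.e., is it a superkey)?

Yes

All 15 rows have distinct {Port, ETA} values, so {Port, ETA} → (all attributes) holds and {Port, ETA} is a superkey.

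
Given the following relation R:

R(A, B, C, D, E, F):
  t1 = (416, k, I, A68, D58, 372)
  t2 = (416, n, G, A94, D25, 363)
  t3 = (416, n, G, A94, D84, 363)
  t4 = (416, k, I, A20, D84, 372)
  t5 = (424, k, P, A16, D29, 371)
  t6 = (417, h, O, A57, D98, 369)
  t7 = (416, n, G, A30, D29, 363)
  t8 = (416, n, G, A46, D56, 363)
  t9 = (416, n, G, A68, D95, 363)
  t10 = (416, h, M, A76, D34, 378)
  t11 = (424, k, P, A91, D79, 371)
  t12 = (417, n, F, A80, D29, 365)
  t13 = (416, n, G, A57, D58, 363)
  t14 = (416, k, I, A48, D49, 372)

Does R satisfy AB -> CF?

Yes

(A=416, B=k): rows 1, 4, 14 → {C,F} = (I, 372), (I, 372), (I, 372) ✓
(A=416, B=n): rows 2, 3, 7, 8, 9, 13 → {C,F} = (G, 363), (G, 363), (G, 363), (G, 363), (G, 363), (G, 363) ✓
(A=424, B=k): rows 5, 11 → {C,F} = (P, 371), (P, 371) ✓
(A=417, B=h): row 6 → {C,F} = (O, 369) ✓
(A=416, B=h): row 10 → {C,F} = (M, 378) ✓
(A=417, B=n): row 12 → {C,F} = (F, 365) ✓
Every AB value is associated with a single CF value, so AB -> CF holds.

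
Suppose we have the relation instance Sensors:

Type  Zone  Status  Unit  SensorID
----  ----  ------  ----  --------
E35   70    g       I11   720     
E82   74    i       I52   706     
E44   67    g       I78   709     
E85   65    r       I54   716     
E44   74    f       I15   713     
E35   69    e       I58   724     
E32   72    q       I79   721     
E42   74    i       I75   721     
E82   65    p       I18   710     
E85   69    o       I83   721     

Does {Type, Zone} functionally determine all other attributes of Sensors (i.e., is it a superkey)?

Yes

All 10 rows have distinct {Type, Zone} values, so {Type, Zone} → (all attributes) holds and {Type, Zone} is a superkey.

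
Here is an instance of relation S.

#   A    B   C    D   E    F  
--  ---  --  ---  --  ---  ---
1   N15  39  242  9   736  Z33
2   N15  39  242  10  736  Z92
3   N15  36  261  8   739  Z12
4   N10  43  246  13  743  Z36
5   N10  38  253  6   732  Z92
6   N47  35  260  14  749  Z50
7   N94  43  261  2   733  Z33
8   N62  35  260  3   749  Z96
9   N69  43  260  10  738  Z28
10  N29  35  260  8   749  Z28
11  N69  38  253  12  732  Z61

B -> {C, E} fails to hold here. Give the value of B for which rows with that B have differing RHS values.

43

B=39: rows 1, 2 → {C,E} = (242, 736), (242, 736) ✓
B=36: row 3 → {C,E} = (261, 739) ✓
B=43: rows 4, 7, 9 → {C,E} takes values {(246, 743), (261, 733), (260, 738)} — violation
B=38: rows 5, 11 → {C,E} = (253, 732), (253, 732) ✓
B=35: rows 6, 8, 10 → {C,E} = (260, 749), (260, 749), (260, 749) ✓
The only B value with inconsistent RHS is B=43.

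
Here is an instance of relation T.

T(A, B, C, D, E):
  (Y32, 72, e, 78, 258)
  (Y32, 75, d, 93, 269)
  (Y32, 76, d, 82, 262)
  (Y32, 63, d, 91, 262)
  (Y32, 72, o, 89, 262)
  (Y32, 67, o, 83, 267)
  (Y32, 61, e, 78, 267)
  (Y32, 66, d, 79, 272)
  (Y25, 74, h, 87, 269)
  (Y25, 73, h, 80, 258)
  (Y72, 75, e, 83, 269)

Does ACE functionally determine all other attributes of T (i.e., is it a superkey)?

Two distinct rows share (A=Y32, C=d, E=262), so ACE does not determine every attribute — not a superkey.

No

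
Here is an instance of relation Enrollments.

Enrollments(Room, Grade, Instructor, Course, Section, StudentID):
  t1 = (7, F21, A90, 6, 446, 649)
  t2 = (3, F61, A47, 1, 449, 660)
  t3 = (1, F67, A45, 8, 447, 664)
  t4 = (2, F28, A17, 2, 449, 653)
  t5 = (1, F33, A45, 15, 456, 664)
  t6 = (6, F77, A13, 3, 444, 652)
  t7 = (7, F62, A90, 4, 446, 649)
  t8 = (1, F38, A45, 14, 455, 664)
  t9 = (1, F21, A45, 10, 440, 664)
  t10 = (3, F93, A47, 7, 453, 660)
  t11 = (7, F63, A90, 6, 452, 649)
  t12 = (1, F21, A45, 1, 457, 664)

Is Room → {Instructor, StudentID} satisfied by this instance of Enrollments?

Room=7: rows 1, 7, 11 → {Instructor,StudentID} = (A90, 649), (A90, 649), (A90, 649) ✓
Room=3: rows 2, 10 → {Instructor,StudentID} = (A47, 660), (A47, 660) ✓
Room=1: rows 3, 5, 8, 9, 12 → {Instructor,StudentID} = (A45, 664), (A45, 664), (A45, 664), (A45, 664), (A45, 664) ✓
Room=2: row 4 → {Instructor,StudentID} = (A17, 653) ✓
Room=6: row 6 → {Instructor,StudentID} = (A13, 652) ✓
Every Room value is associated with a single {Instructor, StudentID} value, so Room → {Instructor, StudentID} holds.

Yes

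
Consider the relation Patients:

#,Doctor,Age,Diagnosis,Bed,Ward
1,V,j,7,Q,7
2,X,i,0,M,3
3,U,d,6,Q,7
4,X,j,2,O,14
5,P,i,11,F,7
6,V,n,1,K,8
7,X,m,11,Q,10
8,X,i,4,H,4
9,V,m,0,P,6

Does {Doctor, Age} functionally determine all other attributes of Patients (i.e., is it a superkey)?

No

Rows 2 and 8 have the same {Doctor, Age} value (Doctor=X, Age=i) but are distinct tuples, so {Doctor, Age} does not determine every attribute — not a superkey.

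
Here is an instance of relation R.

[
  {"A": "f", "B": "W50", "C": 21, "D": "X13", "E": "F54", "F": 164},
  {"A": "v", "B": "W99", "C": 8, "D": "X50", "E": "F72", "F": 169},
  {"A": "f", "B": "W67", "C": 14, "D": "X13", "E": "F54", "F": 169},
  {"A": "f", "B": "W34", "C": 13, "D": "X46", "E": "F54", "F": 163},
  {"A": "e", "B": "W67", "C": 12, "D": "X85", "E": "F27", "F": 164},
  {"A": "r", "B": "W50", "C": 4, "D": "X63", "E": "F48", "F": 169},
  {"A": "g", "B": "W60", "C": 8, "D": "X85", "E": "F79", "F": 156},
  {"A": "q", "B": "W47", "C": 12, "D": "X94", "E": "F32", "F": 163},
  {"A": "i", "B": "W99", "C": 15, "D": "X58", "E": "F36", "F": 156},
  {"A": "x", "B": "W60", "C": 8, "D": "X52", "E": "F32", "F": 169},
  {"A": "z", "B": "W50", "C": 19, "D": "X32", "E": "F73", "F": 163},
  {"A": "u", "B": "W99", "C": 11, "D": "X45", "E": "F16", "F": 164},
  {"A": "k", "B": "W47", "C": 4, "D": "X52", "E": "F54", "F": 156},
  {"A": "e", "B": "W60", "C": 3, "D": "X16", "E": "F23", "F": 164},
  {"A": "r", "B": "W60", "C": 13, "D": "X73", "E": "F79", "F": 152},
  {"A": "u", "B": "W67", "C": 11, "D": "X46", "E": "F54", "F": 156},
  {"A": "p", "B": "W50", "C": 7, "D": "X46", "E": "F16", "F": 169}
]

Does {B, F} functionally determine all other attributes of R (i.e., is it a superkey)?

No

Two distinct rows share (B=W50, F=169), so {B, F} does not determine every attribute — not a superkey.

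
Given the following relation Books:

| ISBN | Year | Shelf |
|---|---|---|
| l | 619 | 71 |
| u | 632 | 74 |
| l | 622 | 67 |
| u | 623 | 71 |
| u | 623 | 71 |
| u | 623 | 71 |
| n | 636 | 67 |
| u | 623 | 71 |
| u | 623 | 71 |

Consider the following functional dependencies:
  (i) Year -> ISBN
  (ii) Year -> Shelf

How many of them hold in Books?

2

(i) Year -> ISBN: every LHS value maps to a single RHS value — holds.
(ii) Year -> Shelf: every LHS value maps to a single RHS value — holds.
2 of the 2 dependencies hold.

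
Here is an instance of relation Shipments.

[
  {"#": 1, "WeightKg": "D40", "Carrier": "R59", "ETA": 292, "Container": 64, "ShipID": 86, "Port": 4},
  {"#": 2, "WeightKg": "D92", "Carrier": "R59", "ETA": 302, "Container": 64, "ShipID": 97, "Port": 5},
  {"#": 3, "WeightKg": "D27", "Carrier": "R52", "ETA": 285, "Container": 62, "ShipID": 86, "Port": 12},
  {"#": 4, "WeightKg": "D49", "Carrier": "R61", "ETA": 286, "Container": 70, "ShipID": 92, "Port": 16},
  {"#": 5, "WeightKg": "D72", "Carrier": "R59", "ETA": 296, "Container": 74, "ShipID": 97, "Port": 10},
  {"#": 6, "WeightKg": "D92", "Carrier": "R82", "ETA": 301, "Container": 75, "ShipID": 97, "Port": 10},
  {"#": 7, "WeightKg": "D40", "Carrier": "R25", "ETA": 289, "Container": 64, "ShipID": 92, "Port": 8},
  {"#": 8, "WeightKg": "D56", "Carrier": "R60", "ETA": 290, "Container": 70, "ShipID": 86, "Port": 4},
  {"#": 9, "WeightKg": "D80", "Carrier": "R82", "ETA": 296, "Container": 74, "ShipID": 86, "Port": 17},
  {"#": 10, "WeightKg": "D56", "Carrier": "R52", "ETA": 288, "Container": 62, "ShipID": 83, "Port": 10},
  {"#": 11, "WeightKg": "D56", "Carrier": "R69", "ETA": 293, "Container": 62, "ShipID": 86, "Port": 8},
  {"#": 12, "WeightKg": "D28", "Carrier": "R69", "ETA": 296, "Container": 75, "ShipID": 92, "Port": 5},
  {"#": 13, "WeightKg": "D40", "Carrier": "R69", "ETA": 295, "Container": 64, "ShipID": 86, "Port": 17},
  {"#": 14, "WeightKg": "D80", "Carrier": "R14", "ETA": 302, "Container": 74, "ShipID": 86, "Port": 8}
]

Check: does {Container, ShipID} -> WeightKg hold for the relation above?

No

(Container=64, ShipID=86): rows 1, 13 → WeightKg = D40, D40 ✓
(Container=64, ShipID=97): row 2 → WeightKg = D92 ✓
(Container=62, ShipID=86): rows 3, 11 → WeightKg takes values {D27, D56} — violation
(Container=70, ShipID=92): row 4 → WeightKg = D49 ✓
(Container=74, ShipID=97): row 5 → WeightKg = D72 ✓
(Container=75, ShipID=97): row 6 → WeightKg = D92 ✓
(Container=64, ShipID=92): row 7 → WeightKg = D40 ✓
(Container=70, ShipID=86): row 8 → WeightKg = D56 ✓
(Container=74, ShipID=86): rows 9, 14 → WeightKg = D80, D80 ✓
(Container=62, ShipID=83): row 10 → WeightKg = D56 ✓
(Container=75, ShipID=92): row 12 → WeightKg = D28 ✓
Two rows agree on {Container, ShipID} but differ on WeightKg, so {Container, ShipID} -> WeightKg does not hold.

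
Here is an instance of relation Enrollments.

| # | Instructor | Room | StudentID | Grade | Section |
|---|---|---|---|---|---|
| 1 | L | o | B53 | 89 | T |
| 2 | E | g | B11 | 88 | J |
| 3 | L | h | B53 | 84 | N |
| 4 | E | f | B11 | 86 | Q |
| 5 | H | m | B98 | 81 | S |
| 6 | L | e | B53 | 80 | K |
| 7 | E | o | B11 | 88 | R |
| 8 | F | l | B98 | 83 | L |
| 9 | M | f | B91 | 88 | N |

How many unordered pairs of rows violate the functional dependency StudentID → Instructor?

1

StudentID=B53: all 3 rows agree on Instructor — 0 pairs.
StudentID=B11: all 3 rows agree on Instructor — 0 pairs.
StudentID=B98: violating pairs (5,8) — 1 pair.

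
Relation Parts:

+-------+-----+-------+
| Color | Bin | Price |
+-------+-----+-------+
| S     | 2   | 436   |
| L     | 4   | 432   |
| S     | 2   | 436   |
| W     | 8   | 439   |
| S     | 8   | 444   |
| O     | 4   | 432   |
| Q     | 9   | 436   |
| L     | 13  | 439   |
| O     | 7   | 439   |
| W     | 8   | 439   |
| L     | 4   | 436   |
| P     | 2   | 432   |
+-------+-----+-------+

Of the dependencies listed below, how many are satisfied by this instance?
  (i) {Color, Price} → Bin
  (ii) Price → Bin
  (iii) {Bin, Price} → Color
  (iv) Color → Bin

1

(i) {Color, Price} → Bin: every LHS value maps to a single RHS value — holds.
(ii) Price → Bin: Price=436: 4 rows → Bin takes values {2, 9, 4} — violation; Price=432: 3 rows → Bin takes values {4, 2} — violation; Price=439: 4 rows → Bin takes values {8, 13, 7} — violation — fails.
(iii) {Bin, Price} → Color: (Bin=4, Price=432): 2 rows → Color takes values {L, O} — violation — fails.
(iv) Color → Bin: Color=S: 3 rows → Bin takes values {2, 8} — violation; Color=L: 3 rows → Bin takes values {4, 13} — violation; Color=O: 2 rows → Bin takes values {4, 7} — violation — fails.
1 of the 4 dependencies holds.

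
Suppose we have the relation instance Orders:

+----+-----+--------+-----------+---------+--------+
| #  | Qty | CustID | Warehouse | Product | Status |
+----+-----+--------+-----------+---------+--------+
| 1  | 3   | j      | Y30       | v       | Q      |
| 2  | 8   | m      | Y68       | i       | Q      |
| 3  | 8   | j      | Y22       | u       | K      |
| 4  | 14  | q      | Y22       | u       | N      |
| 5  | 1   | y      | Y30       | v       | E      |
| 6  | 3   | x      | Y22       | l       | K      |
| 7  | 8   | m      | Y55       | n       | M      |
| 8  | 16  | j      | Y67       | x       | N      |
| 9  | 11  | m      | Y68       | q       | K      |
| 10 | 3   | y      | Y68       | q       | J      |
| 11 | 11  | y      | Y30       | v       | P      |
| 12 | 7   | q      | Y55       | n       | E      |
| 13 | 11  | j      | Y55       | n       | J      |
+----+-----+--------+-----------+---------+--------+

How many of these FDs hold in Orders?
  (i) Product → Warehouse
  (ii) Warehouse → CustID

(i) Product → Warehouse: every LHS value maps to a single RHS value — holds.
(ii) Warehouse → CustID: Warehouse=Y30: rows 1, 5, 11 → CustID takes values {j, y} — violation; Warehouse=Y68: rows 2, 9, 10 → CustID takes values {m, y} — violation; Warehouse=Y22: rows 3, 4, 6 → CustID takes values {j, q, x} — violation; Warehouse=Y55: rows 7, 12, 13 → CustID takes values {m, q, j} — violation — fails.
1 of the 2 dependencies holds.

1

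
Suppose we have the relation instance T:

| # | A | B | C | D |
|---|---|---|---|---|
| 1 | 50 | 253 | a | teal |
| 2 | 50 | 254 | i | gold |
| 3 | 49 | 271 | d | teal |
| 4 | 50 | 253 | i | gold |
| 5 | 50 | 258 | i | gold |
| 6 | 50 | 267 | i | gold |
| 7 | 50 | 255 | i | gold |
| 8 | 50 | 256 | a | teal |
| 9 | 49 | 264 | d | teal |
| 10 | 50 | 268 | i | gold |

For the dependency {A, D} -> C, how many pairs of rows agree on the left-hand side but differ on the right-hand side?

(A=50, D=teal): all 2 rows agree on C — 0 pairs.
(A=50, D=gold): all 6 rows agree on C — 0 pairs.
(A=49, D=teal): all 2 rows agree on C — 0 pairs.

0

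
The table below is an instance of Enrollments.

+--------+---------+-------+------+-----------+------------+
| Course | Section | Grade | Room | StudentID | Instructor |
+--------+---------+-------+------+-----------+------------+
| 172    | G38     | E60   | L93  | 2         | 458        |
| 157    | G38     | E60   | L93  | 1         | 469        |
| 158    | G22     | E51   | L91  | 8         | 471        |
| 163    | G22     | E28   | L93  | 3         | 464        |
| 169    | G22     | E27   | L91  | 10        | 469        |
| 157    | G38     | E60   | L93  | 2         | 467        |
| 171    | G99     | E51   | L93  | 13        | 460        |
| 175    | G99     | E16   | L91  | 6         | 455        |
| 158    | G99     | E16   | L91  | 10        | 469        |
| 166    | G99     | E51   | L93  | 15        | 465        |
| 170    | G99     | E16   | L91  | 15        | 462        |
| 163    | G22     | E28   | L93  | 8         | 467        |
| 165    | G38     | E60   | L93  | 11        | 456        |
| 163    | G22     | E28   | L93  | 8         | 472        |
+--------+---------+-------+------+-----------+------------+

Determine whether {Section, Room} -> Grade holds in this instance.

No

(Section=G38, Room=L93): 4 rows → Grade = E60, E60, E60, E60 ✓
(Section=G22, Room=L91): 2 rows → Grade takes values {E51, E27} — violation
(Section=G22, Room=L93): 3 rows → Grade = E28, E28, E28 ✓
(Section=G99, Room=L93): 2 rows → Grade = E51, E51 ✓
(Section=G99, Room=L91): 3 rows → Grade = E16, E16, E16 ✓
Two rows agree on {Section, Room} but differ on Grade, so {Section, Room} -> Grade does not hold.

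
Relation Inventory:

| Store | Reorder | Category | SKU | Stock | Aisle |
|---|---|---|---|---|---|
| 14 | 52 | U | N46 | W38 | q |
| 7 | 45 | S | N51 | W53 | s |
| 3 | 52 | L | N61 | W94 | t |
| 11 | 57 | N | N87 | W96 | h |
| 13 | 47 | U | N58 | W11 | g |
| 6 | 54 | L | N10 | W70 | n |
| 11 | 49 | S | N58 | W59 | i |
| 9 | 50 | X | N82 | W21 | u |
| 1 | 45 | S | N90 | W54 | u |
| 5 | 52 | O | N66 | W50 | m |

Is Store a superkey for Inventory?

No

Two distinct rows share Store=11, so Store does not determine every attribute — not a superkey.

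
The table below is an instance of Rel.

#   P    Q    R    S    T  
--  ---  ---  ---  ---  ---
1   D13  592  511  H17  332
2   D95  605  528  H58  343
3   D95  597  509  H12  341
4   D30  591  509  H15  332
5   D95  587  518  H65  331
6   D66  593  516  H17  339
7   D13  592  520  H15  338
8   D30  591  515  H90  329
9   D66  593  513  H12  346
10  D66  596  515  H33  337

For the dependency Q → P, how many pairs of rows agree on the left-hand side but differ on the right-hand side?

Q=592: all 2 rows agree on P — 0 pairs.
Q=591: all 2 rows agree on P — 0 pairs.
Q=593: all 2 rows agree on P — 0 pairs.

0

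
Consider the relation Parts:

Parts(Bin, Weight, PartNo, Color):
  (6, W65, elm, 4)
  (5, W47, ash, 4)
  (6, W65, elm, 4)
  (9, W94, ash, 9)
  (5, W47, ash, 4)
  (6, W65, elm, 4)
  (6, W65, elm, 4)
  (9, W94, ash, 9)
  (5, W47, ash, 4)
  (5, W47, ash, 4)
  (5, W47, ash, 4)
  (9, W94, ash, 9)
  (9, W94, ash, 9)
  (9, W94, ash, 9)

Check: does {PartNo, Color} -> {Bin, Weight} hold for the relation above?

(PartNo=elm, Color=4): 4 rows → {Bin,Weight} = (6, W65), (6, W65), (6, W65), (6, W65) ✓
(PartNo=ash, Color=4): 5 rows → {Bin,Weight} = (5, W47), (5, W47), (5, W47), (5, W47), (5, W47) ✓
(PartNo=ash, Color=9): 5 rows → {Bin,Weight} = (9, W94), (9, W94), (9, W94), (9, W94), (9, W94) ✓
Every {PartNo, Color} value is associated with a single {Bin, Weight} value, so {PartNo, Color} -> {Bin, Weight} holds.

Yes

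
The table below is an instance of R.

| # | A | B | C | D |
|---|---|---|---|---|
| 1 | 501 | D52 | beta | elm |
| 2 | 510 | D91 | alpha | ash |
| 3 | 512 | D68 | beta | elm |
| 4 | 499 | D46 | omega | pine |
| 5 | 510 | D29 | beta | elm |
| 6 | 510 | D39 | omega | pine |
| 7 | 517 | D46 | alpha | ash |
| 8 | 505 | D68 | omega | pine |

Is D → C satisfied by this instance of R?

Yes

D=elm: rows 1, 3, 5 → C = beta, beta, beta ✓
D=ash: rows 2, 7 → C = alpha, alpha ✓
D=pine: rows 4, 6, 8 → C = omega, omega, omega ✓
Every D value is associated with a single C value, so D → C holds.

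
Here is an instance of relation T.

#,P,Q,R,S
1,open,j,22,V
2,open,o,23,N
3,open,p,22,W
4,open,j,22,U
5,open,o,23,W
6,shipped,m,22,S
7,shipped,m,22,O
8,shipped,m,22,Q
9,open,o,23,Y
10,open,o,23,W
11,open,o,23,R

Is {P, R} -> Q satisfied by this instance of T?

(P=open, R=22): rows 1, 3, 4 → Q takes values {j, p} — violation
(P=open, R=23): rows 2, 5, 9, 10, 11 → Q = o, o, o, o, o ✓
(P=shipped, R=22): rows 6, 7, 8 → Q = m, m, m ✓
Two rows agree on {P, R} but differ on Q, so {P, R} -> Q does not hold.

No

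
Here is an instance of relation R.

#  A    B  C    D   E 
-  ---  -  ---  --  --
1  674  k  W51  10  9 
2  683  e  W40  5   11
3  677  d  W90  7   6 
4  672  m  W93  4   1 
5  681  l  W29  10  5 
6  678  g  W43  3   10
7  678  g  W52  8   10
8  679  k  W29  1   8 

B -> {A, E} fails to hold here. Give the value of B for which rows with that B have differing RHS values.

k

B=k: rows 1, 8 → {A,E} takes values {(674, 9), (679, 8)} — violation
B=e: row 2 → {A,E} = (683, 11) ✓
B=d: row 3 → {A,E} = (677, 6) ✓
B=m: row 4 → {A,E} = (672, 1) ✓
B=l: row 5 → {A,E} = (681, 5) ✓
B=g: rows 6, 7 → {A,E} = (678, 10), (678, 10) ✓
The only B value with inconsistent RHS is B=k.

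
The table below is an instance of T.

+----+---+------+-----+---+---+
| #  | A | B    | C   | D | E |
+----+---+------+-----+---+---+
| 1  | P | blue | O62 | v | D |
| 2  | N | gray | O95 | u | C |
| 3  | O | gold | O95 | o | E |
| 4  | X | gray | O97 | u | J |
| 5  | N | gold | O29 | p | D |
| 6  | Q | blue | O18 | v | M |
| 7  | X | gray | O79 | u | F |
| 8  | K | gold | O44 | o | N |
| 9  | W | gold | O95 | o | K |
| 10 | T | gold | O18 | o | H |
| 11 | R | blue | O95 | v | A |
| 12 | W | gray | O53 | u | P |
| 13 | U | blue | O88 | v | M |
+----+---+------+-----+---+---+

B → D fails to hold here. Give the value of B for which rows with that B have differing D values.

B=blue: rows 1, 6, 11, 13 → D = v, v, v, v ✓
B=gray: rows 2, 4, 7, 12 → D = u, u, u, u ✓
B=gold: rows 3, 5, 8, 9, 10 → D takes values {o, p} — violation
The only B value with inconsistent D is B=gold.

gold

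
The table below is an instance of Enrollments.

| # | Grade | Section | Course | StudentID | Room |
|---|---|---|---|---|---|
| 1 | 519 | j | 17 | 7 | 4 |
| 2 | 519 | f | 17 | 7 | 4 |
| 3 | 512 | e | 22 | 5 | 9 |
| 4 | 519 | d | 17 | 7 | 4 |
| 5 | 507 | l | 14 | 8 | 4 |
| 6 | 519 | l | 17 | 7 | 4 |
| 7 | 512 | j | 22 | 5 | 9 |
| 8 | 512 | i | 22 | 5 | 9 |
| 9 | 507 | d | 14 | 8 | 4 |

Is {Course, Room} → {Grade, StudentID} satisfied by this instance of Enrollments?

Yes

(Course=17, Room=4): rows 1, 2, 4, 6 → {Grade,StudentID} = (519, 7), (519, 7), (519, 7), (519, 7) ✓
(Course=22, Room=9): rows 3, 7, 8 → {Grade,StudentID} = (512, 5), (512, 5), (512, 5) ✓
(Course=14, Room=4): rows 5, 9 → {Grade,StudentID} = (507, 8), (507, 8) ✓
Every {Course, Room} value is associated with a single {Grade, StudentID} value, so {Course, Room} → {Grade, StudentID} holds.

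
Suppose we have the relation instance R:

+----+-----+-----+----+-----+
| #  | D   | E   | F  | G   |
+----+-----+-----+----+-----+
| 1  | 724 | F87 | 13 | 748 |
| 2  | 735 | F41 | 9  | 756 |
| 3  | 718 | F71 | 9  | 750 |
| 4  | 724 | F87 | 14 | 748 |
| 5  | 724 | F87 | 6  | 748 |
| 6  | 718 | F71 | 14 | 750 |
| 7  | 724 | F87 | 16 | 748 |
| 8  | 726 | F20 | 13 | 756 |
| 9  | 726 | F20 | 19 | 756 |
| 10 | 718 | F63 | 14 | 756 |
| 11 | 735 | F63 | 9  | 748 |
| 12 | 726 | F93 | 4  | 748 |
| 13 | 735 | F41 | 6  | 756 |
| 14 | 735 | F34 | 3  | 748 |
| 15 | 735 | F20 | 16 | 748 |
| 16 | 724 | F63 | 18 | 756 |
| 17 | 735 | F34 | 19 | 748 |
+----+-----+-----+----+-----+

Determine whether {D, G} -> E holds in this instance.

(D=724, G=748): rows 1, 4, 5, 7 → E = F87, F87, F87, F87 ✓
(D=735, G=756): rows 2, 13 → E = F41, F41 ✓
(D=718, G=750): rows 3, 6 → E = F71, F71 ✓
(D=726, G=756): rows 8, 9 → E = F20, F20 ✓
(D=718, G=756): row 10 → E = F63 ✓
(D=735, G=748): rows 11, 14, 15, 17 → E takes values {F63, F34, F20} — violation
(D=726, G=748): row 12 → E = F93 ✓
(D=724, G=756): row 16 → E = F63 ✓
Two rows agree on {D, G} but differ on E, so {D, G} -> E does not hold.

No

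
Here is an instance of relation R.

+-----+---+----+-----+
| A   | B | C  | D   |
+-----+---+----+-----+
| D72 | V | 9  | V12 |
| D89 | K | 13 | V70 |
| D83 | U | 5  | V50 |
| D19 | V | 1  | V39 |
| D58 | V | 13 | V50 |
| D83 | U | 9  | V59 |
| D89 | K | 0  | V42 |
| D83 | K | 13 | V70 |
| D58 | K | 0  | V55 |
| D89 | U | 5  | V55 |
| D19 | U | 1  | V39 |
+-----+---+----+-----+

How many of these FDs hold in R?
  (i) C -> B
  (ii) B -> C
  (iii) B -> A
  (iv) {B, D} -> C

1

(i) C -> B: C=9: 2 rows → B takes values {V, U} — violation; C=13: 3 rows → B takes values {K, V} — violation; C=1: 2 rows → B takes values {V, U} — violation — fails.
(ii) B -> C: B=V: 3 rows → C takes values {9, 1, 13} — violation; B=K: 4 rows → C takes values {13, 0} — violation; B=U: 4 rows → C takes values {5, 9, 1} — violation — fails.
(iii) B -> A: B=V: 3 rows → A takes values {D72, D19, D58} — violation; B=K: 4 rows → A takes values {D89, D83, D58} — violation; B=U: 4 rows → A takes values {D83, D89, D19} — violation — fails.
(iv) {B, D} -> C: every LHS value maps to a single RHS value — holds.
1 of the 4 dependencies holds.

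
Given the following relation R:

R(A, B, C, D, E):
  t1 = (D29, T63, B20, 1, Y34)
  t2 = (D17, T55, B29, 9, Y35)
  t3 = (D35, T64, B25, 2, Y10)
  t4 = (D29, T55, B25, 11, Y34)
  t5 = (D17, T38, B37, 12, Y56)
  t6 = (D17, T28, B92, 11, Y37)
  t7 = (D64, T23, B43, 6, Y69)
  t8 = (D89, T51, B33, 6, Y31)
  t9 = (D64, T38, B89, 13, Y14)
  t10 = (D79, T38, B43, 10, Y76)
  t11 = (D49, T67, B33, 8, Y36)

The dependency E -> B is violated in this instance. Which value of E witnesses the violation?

Y34

E=Y34: rows 1, 4 → B takes values {T63, T55} — violation
E=Y35: row 2 → B = T55 ✓
E=Y10: row 3 → B = T64 ✓
E=Y56: row 5 → B = T38 ✓
E=Y37: row 6 → B = T28 ✓
E=Y69: row 7 → B = T23 ✓
E=Y31: row 8 → B = T51 ✓
E=Y14: row 9 → B = T38 ✓
E=Y76: row 10 → B = T38 ✓
E=Y36: row 11 → B = T67 ✓
The only E value with inconsistent B is E=Y34.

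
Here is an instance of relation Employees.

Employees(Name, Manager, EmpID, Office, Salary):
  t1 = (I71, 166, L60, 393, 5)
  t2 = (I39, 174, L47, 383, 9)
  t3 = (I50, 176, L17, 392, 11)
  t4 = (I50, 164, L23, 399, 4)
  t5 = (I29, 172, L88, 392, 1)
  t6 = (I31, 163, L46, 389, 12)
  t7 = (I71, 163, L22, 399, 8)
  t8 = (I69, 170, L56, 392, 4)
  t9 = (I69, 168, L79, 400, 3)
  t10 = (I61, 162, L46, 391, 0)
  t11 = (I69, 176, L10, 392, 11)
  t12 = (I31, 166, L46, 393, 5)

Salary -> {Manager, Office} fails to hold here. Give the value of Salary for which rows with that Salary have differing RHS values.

4

Salary=5: rows 1, 12 → {Manager,Office} = (166, 393), (166, 393) ✓
Salary=9: row 2 → {Manager,Office} = (174, 383) ✓
Salary=11: rows 3, 11 → {Manager,Office} = (176, 392), (176, 392) ✓
Salary=4: rows 4, 8 → {Manager,Office} takes values {(164, 399), (170, 392)} — violation
Salary=1: row 5 → {Manager,Office} = (172, 392) ✓
Salary=12: row 6 → {Manager,Office} = (163, 389) ✓
Salary=8: row 7 → {Manager,Office} = (163, 399) ✓
Salary=3: row 9 → {Manager,Office} = (168, 400) ✓
Salary=0: row 10 → {Manager,Office} = (162, 391) ✓
The only Salary value with inconsistent RHS is Salary=4.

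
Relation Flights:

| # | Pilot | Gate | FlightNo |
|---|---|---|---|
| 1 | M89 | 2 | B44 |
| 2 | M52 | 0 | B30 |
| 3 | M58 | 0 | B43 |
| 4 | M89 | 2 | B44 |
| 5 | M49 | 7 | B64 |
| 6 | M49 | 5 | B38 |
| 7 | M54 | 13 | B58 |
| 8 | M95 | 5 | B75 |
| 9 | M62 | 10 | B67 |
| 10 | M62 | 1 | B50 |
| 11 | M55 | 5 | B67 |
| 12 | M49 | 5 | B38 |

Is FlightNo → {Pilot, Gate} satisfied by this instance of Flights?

FlightNo=B44: rows 1, 4 → {Pilot,Gate} = (M89, 2), (M89, 2) ✓
FlightNo=B30: row 2 → {Pilot,Gate} = (M52, 0) ✓
FlightNo=B43: row 3 → {Pilot,Gate} = (M58, 0) ✓
FlightNo=B64: row 5 → {Pilot,Gate} = (M49, 7) ✓
FlightNo=B38: rows 6, 12 → {Pilot,Gate} = (M49, 5), (M49, 5) ✓
FlightNo=B58: row 7 → {Pilot,Gate} = (M54, 13) ✓
FlightNo=B75: row 8 → {Pilot,Gate} = (M95, 5) ✓
FlightNo=B67: rows 9, 11 → {Pilot,Gate} takes values {(M62, 10), (M55, 5)} — violation
FlightNo=B50: row 10 → {Pilot,Gate} = (M62, 1) ✓
Two rows agree on FlightNo but differ on {Pilot, Gate}, so FlightNo → {Pilot, Gate} does not hold.

No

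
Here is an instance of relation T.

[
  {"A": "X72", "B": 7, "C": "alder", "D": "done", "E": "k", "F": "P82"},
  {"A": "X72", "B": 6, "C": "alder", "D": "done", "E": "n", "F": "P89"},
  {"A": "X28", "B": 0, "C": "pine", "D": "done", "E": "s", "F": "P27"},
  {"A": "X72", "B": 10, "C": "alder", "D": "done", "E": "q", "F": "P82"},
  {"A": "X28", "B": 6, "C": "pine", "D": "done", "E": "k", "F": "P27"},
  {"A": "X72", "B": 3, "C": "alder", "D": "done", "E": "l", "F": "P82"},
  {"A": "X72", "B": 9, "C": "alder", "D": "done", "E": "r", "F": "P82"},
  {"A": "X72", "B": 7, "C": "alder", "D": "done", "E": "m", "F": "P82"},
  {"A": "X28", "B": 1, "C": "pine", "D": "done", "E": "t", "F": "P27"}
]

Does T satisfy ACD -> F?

(A=X72, C=alder, D=done): 6 rows → F takes values {P82, P89} — violation
(A=X28, C=pine, D=done): 3 rows → F = P27, P27, P27 ✓
Two rows agree on ACD but differ on F, so ACD -> F does not hold.

No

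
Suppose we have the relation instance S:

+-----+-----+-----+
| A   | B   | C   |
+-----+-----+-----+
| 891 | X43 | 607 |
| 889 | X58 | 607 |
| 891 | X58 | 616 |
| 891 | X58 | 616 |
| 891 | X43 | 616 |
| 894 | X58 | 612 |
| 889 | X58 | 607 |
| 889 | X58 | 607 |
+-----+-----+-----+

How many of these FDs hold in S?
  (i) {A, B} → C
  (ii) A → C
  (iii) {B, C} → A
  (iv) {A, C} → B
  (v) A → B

(i) {A, B} → C: (A=891, B=X43): 2 rows → C takes values {607, 616} — violation — fails.
(ii) A → C: A=891: 4 rows → C takes values {607, 616} — violation — fails.
(iii) {B, C} → A: every LHS value maps to a single RHS value — holds.
(iv) {A, C} → B: (A=891, C=616): 3 rows → B takes values {X58, X43} — violation — fails.
(v) A → B: A=891: 4 rows → B takes values {X43, X58} — violation — fails.
1 of the 5 dependencies holds.

1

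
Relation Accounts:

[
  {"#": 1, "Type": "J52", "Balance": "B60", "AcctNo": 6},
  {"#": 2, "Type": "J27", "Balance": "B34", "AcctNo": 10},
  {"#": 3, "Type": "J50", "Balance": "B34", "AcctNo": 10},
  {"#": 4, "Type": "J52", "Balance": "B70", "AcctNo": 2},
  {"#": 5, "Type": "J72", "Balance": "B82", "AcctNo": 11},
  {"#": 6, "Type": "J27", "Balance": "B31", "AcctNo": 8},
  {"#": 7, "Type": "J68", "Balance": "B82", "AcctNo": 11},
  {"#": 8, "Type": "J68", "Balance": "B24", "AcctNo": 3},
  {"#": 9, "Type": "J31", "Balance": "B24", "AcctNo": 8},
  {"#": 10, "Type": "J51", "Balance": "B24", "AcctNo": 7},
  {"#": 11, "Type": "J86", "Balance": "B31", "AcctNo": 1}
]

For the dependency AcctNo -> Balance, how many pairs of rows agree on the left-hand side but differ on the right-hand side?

1

AcctNo=10: all 2 rows agree on Balance — 0 pairs.
AcctNo=11: all 2 rows agree on Balance — 0 pairs.
AcctNo=8: violating pairs (6,9) — 1 pair.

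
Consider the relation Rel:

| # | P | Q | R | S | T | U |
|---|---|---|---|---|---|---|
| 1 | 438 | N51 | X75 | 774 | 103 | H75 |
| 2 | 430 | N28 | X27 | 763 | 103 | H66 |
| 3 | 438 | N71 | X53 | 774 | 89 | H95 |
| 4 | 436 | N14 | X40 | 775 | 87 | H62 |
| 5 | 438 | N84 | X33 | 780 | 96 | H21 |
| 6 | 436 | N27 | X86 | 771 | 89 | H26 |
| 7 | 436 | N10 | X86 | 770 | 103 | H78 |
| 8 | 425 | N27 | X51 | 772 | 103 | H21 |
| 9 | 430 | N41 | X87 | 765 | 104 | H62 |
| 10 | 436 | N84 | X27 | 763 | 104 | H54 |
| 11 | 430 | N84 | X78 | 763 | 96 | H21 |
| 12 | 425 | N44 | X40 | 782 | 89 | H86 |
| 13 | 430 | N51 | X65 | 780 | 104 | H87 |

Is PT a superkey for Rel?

Rows 9 and 13 have the same PT value (P=430, T=104) but are distinct tuples, so PT does not determine every attribute — not a superkey.

No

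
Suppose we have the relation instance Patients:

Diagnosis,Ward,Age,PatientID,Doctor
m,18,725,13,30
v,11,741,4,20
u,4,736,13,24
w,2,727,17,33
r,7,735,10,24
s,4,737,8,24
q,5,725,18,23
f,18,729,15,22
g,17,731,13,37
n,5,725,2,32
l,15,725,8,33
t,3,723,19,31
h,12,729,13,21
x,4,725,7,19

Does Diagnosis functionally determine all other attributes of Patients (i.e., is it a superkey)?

Yes

All 14 rows have distinct Diagnosis values, so Diagnosis → (all attributes) holds and Diagnosis is a superkey.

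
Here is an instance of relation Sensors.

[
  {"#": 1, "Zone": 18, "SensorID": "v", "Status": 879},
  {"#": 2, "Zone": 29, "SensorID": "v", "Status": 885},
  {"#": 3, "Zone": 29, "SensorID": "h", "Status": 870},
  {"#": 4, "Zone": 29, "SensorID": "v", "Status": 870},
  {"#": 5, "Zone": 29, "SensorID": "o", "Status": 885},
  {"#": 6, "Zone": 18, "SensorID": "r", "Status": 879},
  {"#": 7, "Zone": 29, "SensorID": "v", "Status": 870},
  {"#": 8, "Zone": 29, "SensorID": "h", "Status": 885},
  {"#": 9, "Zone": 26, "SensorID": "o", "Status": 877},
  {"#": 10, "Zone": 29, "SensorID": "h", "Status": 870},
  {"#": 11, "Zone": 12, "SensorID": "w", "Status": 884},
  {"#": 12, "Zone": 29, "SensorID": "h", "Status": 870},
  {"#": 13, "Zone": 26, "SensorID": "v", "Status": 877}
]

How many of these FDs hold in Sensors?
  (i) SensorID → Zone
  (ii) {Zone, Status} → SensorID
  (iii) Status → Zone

(i) SensorID → Zone: SensorID=v: rows 1, 2, 4, 7, 13 → Zone takes values {18, 29, 26} — violation; SensorID=o: rows 5, 9 → Zone takes values {29, 26} — violation — fails.
(ii) {Zone, Status} → SensorID: (Zone=18, Status=879): rows 1, 6 → SensorID takes values {v, r} — violation; (Zone=29, Status=885): rows 2, 5, 8 → SensorID takes values {v, o, h} — violation; (Zone=29, Status=870): rows 3, 4, 7, 10, 12 → SensorID takes values {h, v} — violation; (Zone=26, Status=877): rows 9, 13 → SensorID takes values {o, v} — violation — fails.
(iii) Status → Zone: every LHS value maps to a single RHS value — holds.
1 of the 3 dependencies holds.

1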